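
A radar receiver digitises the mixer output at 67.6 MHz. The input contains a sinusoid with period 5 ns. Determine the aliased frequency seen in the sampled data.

2.8 MHz

T = 5 ns → f = 1/T = 200 MHz.
200 MHz mod fs = 64.8 MHz.
64.8 MHz > fs/2 = 33.8 MHz, folds to fs − 64.8 MHz = 2.8 MHz.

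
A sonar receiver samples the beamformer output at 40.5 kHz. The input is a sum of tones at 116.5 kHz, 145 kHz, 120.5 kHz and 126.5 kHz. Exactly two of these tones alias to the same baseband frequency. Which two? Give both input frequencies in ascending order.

116.5 kHz, 126.5 kHz

fs/2 = 20.25 kHz.
116.5 kHz mod fs = 35.5 kHz.
35.5 kHz > fs/2 = 20.25 kHz, folds to fs − 35.5 kHz = 5 kHz.
145 kHz mod fs = 23.5 kHz.
23.5 kHz > fs/2 = 20.25 kHz, folds to fs − 23.5 kHz = 17 kHz.
120.5 kHz mod fs = 39.5 kHz.
39.5 kHz > fs/2 = 20.25 kHz, folds to fs − 39.5 kHz = 1 kHz.
126.5 kHz mod fs = 5 kHz.
5 kHz ≤ fs/2 = 20.25 kHz, appears at 5 kHz.
116.5 kHz and 126.5 kHz both map to 5 kHz.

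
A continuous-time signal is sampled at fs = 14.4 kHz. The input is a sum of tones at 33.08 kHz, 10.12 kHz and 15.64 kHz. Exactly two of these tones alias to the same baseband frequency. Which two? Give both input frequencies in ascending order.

fs/2 = 7.2 kHz.
33.08 kHz mod fs = 4.28 kHz.
4.28 kHz ≤ fs/2 = 7.2 kHz, appears at 4.28 kHz.
10.12 kHz > fs/2 = 7.2 kHz, folds to fs − 10.12 kHz = 4.28 kHz.
15.64 kHz mod fs = 1.24 kHz.
1.24 kHz ≤ fs/2 = 7.2 kHz, appears at 1.24 kHz.
10.12 kHz and 33.08 kHz both map to 4.28 kHz.

10.12 kHz, 33.08 kHz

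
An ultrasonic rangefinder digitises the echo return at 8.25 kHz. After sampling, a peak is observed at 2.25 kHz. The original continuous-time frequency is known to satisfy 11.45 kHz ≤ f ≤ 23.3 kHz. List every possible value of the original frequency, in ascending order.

Frequencies that alias to 2.25 kHz are k·fs ± 2.25 kHz for integer k ≥ 0.
k=0: 2.25 kHz.
k=1: 6 kHz, 10.5 kHz.
k=2: 14.25 kHz, 18.75 kHz.
k=3: 22.5 kHz, 27 kHz.
k=4: 30.75 kHz, 35.25 kHz.
Within [11.45 kHz, 23.3 kHz]: 14.25 kHz, 18.75 kHz, 22.5 kHz.

14.25 kHz, 18.75 kHz, 22.5 kHz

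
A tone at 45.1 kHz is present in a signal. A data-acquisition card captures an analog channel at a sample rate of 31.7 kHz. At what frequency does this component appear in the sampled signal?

45.1 kHz mod fs = 13.4 kHz.
13.4 kHz ≤ fs/2 = 15.85 kHz, appears at 13.4 kHz.

13.4 kHz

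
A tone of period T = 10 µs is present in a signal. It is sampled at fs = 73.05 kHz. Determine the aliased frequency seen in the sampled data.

T = 10 µs → f = 1/T = 100 kHz.
100 kHz mod fs = 26.95 kHz.
26.95 kHz ≤ fs/2 = 36.525 kHz, appears at 26.95 kHz.

26.95 kHz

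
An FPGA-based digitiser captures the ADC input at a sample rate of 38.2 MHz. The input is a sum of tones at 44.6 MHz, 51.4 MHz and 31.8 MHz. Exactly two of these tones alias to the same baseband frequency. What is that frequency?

6.4 MHz

fs/2 = 19.1 MHz.
44.6 MHz mod fs = 6.4 MHz.
6.4 MHz ≤ fs/2 = 19.1 MHz, appears at 6.4 MHz.
51.4 MHz mod fs = 13.2 MHz.
13.2 MHz ≤ fs/2 = 19.1 MHz, appears at 13.2 MHz.
31.8 MHz > fs/2 = 19.1 MHz, folds to fs − 31.8 MHz = 6.4 MHz.
31.8 MHz and 44.6 MHz both map to 6.4 MHz.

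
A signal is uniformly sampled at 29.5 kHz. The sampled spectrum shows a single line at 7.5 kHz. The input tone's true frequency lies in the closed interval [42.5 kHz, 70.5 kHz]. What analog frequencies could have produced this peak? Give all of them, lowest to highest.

Frequencies that alias to 7.5 kHz are k·fs ± 7.5 kHz for integer k ≥ 0.
k=0: 7.5 kHz.
k=1: 22 kHz, 37 kHz.
k=2: 51.5 kHz, 66.5 kHz.
k=3: 81 kHz, 96 kHz.
Within [42.5 kHz, 70.5 kHz]: 51.5 kHz, 66.5 kHz.

51.5 kHz, 66.5 kHz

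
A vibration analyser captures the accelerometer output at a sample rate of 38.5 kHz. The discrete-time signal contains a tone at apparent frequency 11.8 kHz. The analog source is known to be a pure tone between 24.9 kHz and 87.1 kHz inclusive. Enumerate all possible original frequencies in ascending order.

26.7 kHz, 50.3 kHz, 65.2 kHz

Frequencies that alias to 11.8 kHz are k·fs ± 11.8 kHz for integer k ≥ 0.
k=0: 11.8 kHz.
k=1: 26.7 kHz, 50.3 kHz.
k=2: 65.2 kHz, 88.8 kHz.
k=3: 103.7 kHz, 127.3 kHz.
Within [24.9 kHz, 87.1 kHz]: 26.7 kHz, 50.3 kHz, 65.2 kHz.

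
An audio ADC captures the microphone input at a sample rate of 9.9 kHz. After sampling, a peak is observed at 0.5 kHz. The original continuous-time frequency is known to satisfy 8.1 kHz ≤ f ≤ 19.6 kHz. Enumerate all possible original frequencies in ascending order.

9.4 kHz, 10.4 kHz, 19.3 kHz

Frequencies that alias to 0.5 kHz are k·fs ± 0.5 kHz for integer k ≥ 0.
k=0: 0.5 kHz.
k=1: 9.4 kHz, 10.4 kHz.
k=2: 19.3 kHz, 20.3 kHz.
k=3: 29.2 kHz, 30.2 kHz.
Within [8.1 kHz, 19.6 kHz]: 9.4 kHz, 10.4 kHz, 19.3 kHz.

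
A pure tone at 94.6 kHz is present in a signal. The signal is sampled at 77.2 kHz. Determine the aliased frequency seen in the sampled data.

94.6 kHz mod fs = 17.4 kHz.
17.4 kHz ≤ fs/2 = 38.6 kHz, appears at 17.4 kHz.

17.4 kHz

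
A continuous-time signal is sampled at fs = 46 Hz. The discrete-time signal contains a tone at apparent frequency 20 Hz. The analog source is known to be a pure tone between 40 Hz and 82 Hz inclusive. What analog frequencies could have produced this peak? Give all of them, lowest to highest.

Frequencies that alias to 20 Hz are k·fs ± 20 Hz for integer k ≥ 0.
k=0: 20 Hz.
k=1: 26 Hz, 66 Hz.
k=2: 72 Hz, 112 Hz.
k=3: 118 Hz, 158 Hz.
Within [40 Hz, 82 Hz]: 66 Hz, 72 Hz.

66 Hz, 72 Hz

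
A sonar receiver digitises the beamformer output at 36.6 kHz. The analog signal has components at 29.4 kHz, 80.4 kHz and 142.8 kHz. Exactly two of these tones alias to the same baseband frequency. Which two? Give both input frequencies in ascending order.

fs/2 = 18.3 kHz.
29.4 kHz > fs/2 = 18.3 kHz, folds to fs − 29.4 kHz = 7.2 kHz.
80.4 kHz mod fs = 7.2 kHz.
7.2 kHz ≤ fs/2 = 18.3 kHz, appears at 7.2 kHz.
142.8 kHz mod fs = 33 kHz.
33 kHz > fs/2 = 18.3 kHz, folds to fs − 33 kHz = 3.6 kHz.
29.4 kHz and 80.4 kHz both map to 7.2 kHz.

29.4 kHz, 80.4 kHz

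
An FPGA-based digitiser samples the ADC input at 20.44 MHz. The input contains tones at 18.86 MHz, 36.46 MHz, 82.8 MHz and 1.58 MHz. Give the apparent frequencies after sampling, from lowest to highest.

1.04 MHz, 1.58 MHz, 4.42 MHz

fs/2 = 10.22 MHz.
18.86 MHz > fs/2 = 10.22 MHz, folds to fs − 18.86 MHz = 1.58 MHz.
36.46 MHz mod fs = 16.02 MHz.
16.02 MHz > fs/2 = 10.22 MHz, folds to fs − 16.02 MHz = 4.42 MHz.
82.8 MHz mod fs = 1.04 MHz.
1.04 MHz ≤ fs/2 = 10.22 MHz, appears at 1.04 MHz.
1.58 MHz ≤ fs/2 = 10.22 MHz, passes unchanged.
Distinct values: {1.04 MHz, 1.58 MHz, 4.42 MHz}.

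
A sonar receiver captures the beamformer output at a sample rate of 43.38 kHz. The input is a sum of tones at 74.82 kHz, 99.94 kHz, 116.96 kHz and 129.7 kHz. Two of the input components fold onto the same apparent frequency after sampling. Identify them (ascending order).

fs/2 = 21.69 kHz.
74.82 kHz mod fs = 31.44 kHz.
31.44 kHz > fs/2 = 21.69 kHz, folds to fs − 31.44 kHz = 11.94 kHz.
99.94 kHz mod fs = 13.18 kHz.
13.18 kHz ≤ fs/2 = 21.69 kHz, appears at 13.18 kHz.
116.96 kHz mod fs = 30.2 kHz.
30.2 kHz > fs/2 = 21.69 kHz, folds to fs − 30.2 kHz = 13.18 kHz.
129.7 kHz mod fs = 42.94 kHz.
42.94 kHz > fs/2 = 21.69 kHz, folds to fs − 42.94 kHz = 0.44 kHz.
99.94 kHz and 116.96 kHz both map to 13.18 kHz.

99.94 kHz, 116.96 kHz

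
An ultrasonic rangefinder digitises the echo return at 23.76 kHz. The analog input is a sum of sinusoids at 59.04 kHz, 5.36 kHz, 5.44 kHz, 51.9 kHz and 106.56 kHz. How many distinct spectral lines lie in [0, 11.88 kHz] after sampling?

fs/2 = 11.88 kHz.
59.04 kHz mod fs = 11.52 kHz.
11.52 kHz ≤ fs/2 = 11.88 kHz, appears at 11.52 kHz.
5.36 kHz ≤ fs/2 = 11.88 kHz, passes unchanged.
5.44 kHz ≤ fs/2 = 11.88 kHz, passes unchanged.
51.9 kHz mod fs = 4.38 kHz.
4.38 kHz ≤ fs/2 = 11.88 kHz, appears at 4.38 kHz.
106.56 kHz mod fs = 11.52 kHz.
11.52 kHz ≤ fs/2 = 11.88 kHz, appears at 11.52 kHz.
Distinct values: {4.38 kHz, 5.36 kHz, 5.44 kHz, 11.52 kHz} → 4.

4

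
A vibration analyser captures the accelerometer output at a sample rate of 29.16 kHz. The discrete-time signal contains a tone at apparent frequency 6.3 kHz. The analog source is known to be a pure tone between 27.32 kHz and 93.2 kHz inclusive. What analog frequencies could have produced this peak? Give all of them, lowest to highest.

Frequencies that alias to 6.3 kHz are k·fs ± 6.3 kHz for integer k ≥ 0.
k=0: 6.3 kHz.
k=1: 22.86 kHz, 35.46 kHz.
k=2: 52.02 kHz, 64.62 kHz.
k=3: 81.18 kHz, 93.78 kHz.
k=4: 110.34 kHz, 122.94 kHz.
Within [27.32 kHz, 93.2 kHz]: 35.46 kHz, 52.02 kHz, 64.62 kHz, 81.18 kHz.

35.46 kHz, 52.02 kHz, 64.62 kHz, 81.18 kHz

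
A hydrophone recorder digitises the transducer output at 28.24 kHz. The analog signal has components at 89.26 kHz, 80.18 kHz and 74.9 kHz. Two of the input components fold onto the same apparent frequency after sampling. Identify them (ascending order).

fs/2 = 14.12 kHz.
89.26 kHz mod fs = 4.54 kHz.
4.54 kHz ≤ fs/2 = 14.12 kHz, appears at 4.54 kHz.
80.18 kHz mod fs = 23.7 kHz.
23.7 kHz > fs/2 = 14.12 kHz, folds to fs − 23.7 kHz = 4.54 kHz.
74.9 kHz mod fs = 18.42 kHz.
18.42 kHz > fs/2 = 14.12 kHz, folds to fs − 18.42 kHz = 9.82 kHz.
80.18 kHz and 89.26 kHz both map to 4.54 kHz.

80.18 kHz, 89.26 kHz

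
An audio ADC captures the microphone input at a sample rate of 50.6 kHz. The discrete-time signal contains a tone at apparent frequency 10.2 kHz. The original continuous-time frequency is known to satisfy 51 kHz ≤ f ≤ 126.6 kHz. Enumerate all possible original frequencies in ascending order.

Frequencies that alias to 10.2 kHz are k·fs ± 10.2 kHz for integer k ≥ 0.
k=0: 10.2 kHz.
k=1: 40.4 kHz, 60.8 kHz.
k=2: 91 kHz, 111.4 kHz.
k=3: 141.6 kHz, 162 kHz.
Within [51 kHz, 126.6 kHz]: 60.8 kHz, 91 kHz, 111.4 kHz.

60.8 kHz, 91 kHz, 111.4 kHz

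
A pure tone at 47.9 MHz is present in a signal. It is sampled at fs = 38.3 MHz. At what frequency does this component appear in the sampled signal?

47.9 MHz mod fs = 9.6 MHz.
9.6 MHz ≤ fs/2 = 19.15 MHz, appears at 9.6 MHz.

9.6 MHz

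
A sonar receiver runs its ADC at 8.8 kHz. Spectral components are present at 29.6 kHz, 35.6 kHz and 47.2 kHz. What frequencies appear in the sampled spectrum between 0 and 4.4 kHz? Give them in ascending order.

fs/2 = 4.4 kHz.
29.6 kHz mod fs = 3.2 kHz.
3.2 kHz ≤ fs/2 = 4.4 kHz, appears at 3.2 kHz.
35.6 kHz mod fs = 0.4 kHz.
0.4 kHz ≤ fs/2 = 4.4 kHz, appears at 0.4 kHz.
47.2 kHz mod fs = 3.2 kHz.
3.2 kHz ≤ fs/2 = 4.4 kHz, appears at 3.2 kHz.
Distinct values: {0.4 kHz, 3.2 kHz}.

0.4 kHz, 3.2 kHz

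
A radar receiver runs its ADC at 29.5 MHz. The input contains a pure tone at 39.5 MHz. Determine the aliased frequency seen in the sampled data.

10 MHz

39.5 MHz mod fs = 10 MHz.
10 MHz ≤ fs/2 = 14.75 MHz, appears at 10 MHz.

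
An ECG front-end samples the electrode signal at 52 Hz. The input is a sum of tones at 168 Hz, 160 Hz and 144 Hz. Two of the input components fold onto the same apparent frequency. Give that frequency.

fs/2 = 26 Hz.
168 Hz mod fs = 12 Hz.
12 Hz ≤ fs/2 = 26 Hz, appears at 12 Hz.
160 Hz mod fs = 4 Hz.
4 Hz ≤ fs/2 = 26 Hz, appears at 4 Hz.
144 Hz mod fs = 40 Hz.
40 Hz > fs/2 = 26 Hz, folds to fs − 40 Hz = 12 Hz.
144 Hz and 168 Hz both map to 12 Hz.

12 Hz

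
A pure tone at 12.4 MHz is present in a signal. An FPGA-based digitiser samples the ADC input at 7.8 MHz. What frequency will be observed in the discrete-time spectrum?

3.2 MHz

12.4 MHz mod fs = 4.6 MHz.
4.6 MHz > fs/2 = 3.9 MHz, folds to fs − 4.6 MHz = 3.2 MHz.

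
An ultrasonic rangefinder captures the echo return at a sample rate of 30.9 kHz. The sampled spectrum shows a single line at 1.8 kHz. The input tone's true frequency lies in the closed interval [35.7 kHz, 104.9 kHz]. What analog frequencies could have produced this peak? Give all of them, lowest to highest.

Frequencies that alias to 1.8 kHz are k·fs ± 1.8 kHz for integer k ≥ 0.
k=0: 1.8 kHz.
k=1: 29.1 kHz, 32.7 kHz.
k=2: 60 kHz, 63.6 kHz.
k=3: 90.9 kHz, 94.5 kHz.
k=4: 121.8 kHz, 125.4 kHz.
Within [35.7 kHz, 104.9 kHz]: 60 kHz, 63.6 kHz, 90.9 kHz, 94.5 kHz.

60 kHz, 63.6 kHz, 90.9 kHz, 94.5 kHz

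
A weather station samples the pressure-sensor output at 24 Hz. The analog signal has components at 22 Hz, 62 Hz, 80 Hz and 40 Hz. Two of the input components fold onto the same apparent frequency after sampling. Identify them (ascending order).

40 Hz, 80 Hz

fs/2 = 12 Hz.
22 Hz > fs/2 = 12 Hz, folds to fs − 22 Hz = 2 Hz.
62 Hz mod fs = 14 Hz.
14 Hz > fs/2 = 12 Hz, folds to fs − 14 Hz = 10 Hz.
80 Hz mod fs = 8 Hz.
8 Hz ≤ fs/2 = 12 Hz, appears at 8 Hz.
40 Hz mod fs = 16 Hz.
16 Hz > fs/2 = 12 Hz, folds to fs − 16 Hz = 8 Hz.
40 Hz and 80 Hz both map to 8 Hz.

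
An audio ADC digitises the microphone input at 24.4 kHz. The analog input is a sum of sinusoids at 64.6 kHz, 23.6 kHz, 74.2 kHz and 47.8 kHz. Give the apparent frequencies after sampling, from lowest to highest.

fs/2 = 12.2 kHz.
64.6 kHz mod fs = 15.8 kHz.
15.8 kHz > fs/2 = 12.2 kHz, folds to fs − 15.8 kHz = 8.6 kHz.
23.6 kHz > fs/2 = 12.2 kHz, folds to fs − 23.6 kHz = 0.8 kHz.
74.2 kHz mod fs = 1 kHz.
1 kHz ≤ fs/2 = 12.2 kHz, appears at 1 kHz.
47.8 kHz mod fs = 23.4 kHz.
23.4 kHz > fs/2 = 12.2 kHz, folds to fs − 23.4 kHz = 1 kHz.
Distinct values: {0.8 kHz, 1 kHz, 8.6 kHz}.

0.8 kHz, 1 kHz, 8.6 kHz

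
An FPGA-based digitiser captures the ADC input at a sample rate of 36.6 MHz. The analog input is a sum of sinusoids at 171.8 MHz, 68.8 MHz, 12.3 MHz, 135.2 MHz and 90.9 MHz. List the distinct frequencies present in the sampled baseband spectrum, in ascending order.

4.4 MHz, 11.2 MHz, 12.3 MHz, 17.7 MHz

fs/2 = 18.3 MHz.
171.8 MHz mod fs = 25.4 MHz.
25.4 MHz > fs/2 = 18.3 MHz, folds to fs − 25.4 MHz = 11.2 MHz.
68.8 MHz mod fs = 32.2 MHz.
32.2 MHz > fs/2 = 18.3 MHz, folds to fs − 32.2 MHz = 4.4 MHz.
12.3 MHz ≤ fs/2 = 18.3 MHz, passes unchanged.
135.2 MHz mod fs = 25.4 MHz.
25.4 MHz > fs/2 = 18.3 MHz, folds to fs − 25.4 MHz = 11.2 MHz.
90.9 MHz mod fs = 17.7 MHz.
17.7 MHz ≤ fs/2 = 18.3 MHz, appears at 17.7 MHz.
Distinct values: {4.4 MHz, 11.2 MHz, 12.3 MHz, 17.7 MHz}.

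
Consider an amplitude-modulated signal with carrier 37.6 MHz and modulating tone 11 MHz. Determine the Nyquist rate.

AM sidebands sit at fc ± fm = 26.6 MHz and 48.6 MHz.
Highest-frequency component: 48.6 MHz.
Nyquist rate = 2 × 48.6 MHz = 97.2 MHz.

97.2 MHz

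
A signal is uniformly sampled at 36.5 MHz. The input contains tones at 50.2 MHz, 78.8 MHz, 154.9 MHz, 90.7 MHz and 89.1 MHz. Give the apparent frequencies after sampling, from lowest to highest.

fs/2 = 18.25 MHz.
50.2 MHz mod fs = 13.7 MHz.
13.7 MHz ≤ fs/2 = 18.25 MHz, appears at 13.7 MHz.
78.8 MHz mod fs = 5.8 MHz.
5.8 MHz ≤ fs/2 = 18.25 MHz, appears at 5.8 MHz.
154.9 MHz mod fs = 8.9 MHz.
8.9 MHz ≤ fs/2 = 18.25 MHz, appears at 8.9 MHz.
90.7 MHz mod fs = 17.7 MHz.
17.7 MHz ≤ fs/2 = 18.25 MHz, appears at 17.7 MHz.
89.1 MHz mod fs = 16.1 MHz.
16.1 MHz ≤ fs/2 = 18.25 MHz, appears at 16.1 MHz.
Distinct values: {5.8 MHz, 8.9 MHz, 13.7 MHz, 16.1 MHz, 17.7 MHz}.

5.8 MHz, 8.9 MHz, 13.7 MHz, 16.1 MHz, 17.7 MHz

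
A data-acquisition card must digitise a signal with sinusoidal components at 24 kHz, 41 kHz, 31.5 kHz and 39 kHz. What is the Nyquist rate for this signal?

Highest-frequency component: 41 kHz.
Nyquist rate = 2 × 41 kHz = 82 kHz.

82 kHz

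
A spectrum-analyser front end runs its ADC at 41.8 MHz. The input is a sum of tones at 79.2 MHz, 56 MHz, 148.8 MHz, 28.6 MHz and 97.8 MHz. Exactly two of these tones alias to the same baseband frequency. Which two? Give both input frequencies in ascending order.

56 MHz, 97.8 MHz

fs/2 = 20.9 MHz.
79.2 MHz mod fs = 37.4 MHz.
37.4 MHz > fs/2 = 20.9 MHz, folds to fs − 37.4 MHz = 4.4 MHz.
56 MHz mod fs = 14.2 MHz.
14.2 MHz ≤ fs/2 = 20.9 MHz, appears at 14.2 MHz.
148.8 MHz mod fs = 23.4 MHz.
23.4 MHz > fs/2 = 20.9 MHz, folds to fs − 23.4 MHz = 18.4 MHz.
28.6 MHz > fs/2 = 20.9 MHz, folds to fs − 28.6 MHz = 13.2 MHz.
97.8 MHz mod fs = 14.2 MHz.
14.2 MHz ≤ fs/2 = 20.9 MHz, appears at 14.2 MHz.
56 MHz and 97.8 MHz both map to 14.2 MHz.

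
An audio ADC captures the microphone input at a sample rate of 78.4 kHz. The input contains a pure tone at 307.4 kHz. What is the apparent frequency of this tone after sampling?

6.2 kHz

307.4 kHz mod fs = 72.2 kHz.
72.2 kHz > fs/2 = 39.2 kHz, folds to fs − 72.2 kHz = 6.2 kHz.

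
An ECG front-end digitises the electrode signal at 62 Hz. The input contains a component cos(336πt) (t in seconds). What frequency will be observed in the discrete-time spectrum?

18 Hz

ω = 336π rad/s → f = ω/(2π) = 168 Hz.
168 Hz mod fs = 44 Hz.
44 Hz > fs/2 = 31 Hz, folds to fs − 44 Hz = 18 Hz.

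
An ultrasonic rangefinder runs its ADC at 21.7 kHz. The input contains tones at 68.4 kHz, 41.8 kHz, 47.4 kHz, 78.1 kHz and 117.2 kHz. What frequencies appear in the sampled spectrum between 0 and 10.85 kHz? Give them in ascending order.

fs/2 = 10.85 kHz.
68.4 kHz mod fs = 3.3 kHz.
3.3 kHz ≤ fs/2 = 10.85 kHz, appears at 3.3 kHz.
41.8 kHz mod fs = 20.1 kHz.
20.1 kHz > fs/2 = 10.85 kHz, folds to fs − 20.1 kHz = 1.6 kHz.
47.4 kHz mod fs = 4 kHz.
4 kHz ≤ fs/2 = 10.85 kHz, appears at 4 kHz.
78.1 kHz mod fs = 13 kHz.
13 kHz > fs/2 = 10.85 kHz, folds to fs − 13 kHz = 8.7 kHz.
117.2 kHz mod fs = 8.7 kHz.
8.7 kHz ≤ fs/2 = 10.85 kHz, appears at 8.7 kHz.
Distinct values: {1.6 kHz, 3.3 kHz, 4 kHz, 8.7 kHz}.

1.6 kHz, 3.3 kHz, 4 kHz, 8.7 kHz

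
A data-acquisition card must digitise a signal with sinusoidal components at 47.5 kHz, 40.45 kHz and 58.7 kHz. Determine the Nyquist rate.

Highest-frequency component: 58.7 kHz.
Nyquist rate = 2 × 58.7 kHz = 117.4 kHz.

117.4 kHz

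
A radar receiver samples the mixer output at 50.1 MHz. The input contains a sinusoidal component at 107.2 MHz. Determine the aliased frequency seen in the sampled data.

107.2 MHz mod fs = 7 MHz.
7 MHz ≤ fs/2 = 25.05 MHz, appears at 7 MHz.

7 MHz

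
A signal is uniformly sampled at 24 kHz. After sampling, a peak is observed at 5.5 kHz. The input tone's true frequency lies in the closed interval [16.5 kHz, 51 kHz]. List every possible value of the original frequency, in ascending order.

18.5 kHz, 29.5 kHz, 42.5 kHz

Frequencies that alias to 5.5 kHz are k·fs ± 5.5 kHz for integer k ≥ 0.
k=0: 5.5 kHz.
k=1: 18.5 kHz, 29.5 kHz.
k=2: 42.5 kHz, 53.5 kHz.
k=3: 66.5 kHz, 77.5 kHz.
Within [16.5 kHz, 51 kHz]: 18.5 kHz, 29.5 kHz, 42.5 kHz.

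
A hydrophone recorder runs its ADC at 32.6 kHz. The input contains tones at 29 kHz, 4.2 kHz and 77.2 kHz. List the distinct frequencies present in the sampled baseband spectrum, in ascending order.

fs/2 = 16.3 kHz.
29 kHz > fs/2 = 16.3 kHz, folds to fs − 29 kHz = 3.6 kHz.
4.2 kHz ≤ fs/2 = 16.3 kHz, passes unchanged.
77.2 kHz mod fs = 12 kHz.
12 kHz ≤ fs/2 = 16.3 kHz, appears at 12 kHz.
Distinct values: {3.6 kHz, 4.2 kHz, 12 kHz}.

3.6 kHz, 4.2 kHz, 12 kHz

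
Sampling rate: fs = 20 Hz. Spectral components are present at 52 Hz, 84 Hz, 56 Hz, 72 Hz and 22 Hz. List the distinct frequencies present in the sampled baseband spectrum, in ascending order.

2 Hz, 4 Hz, 8 Hz

fs/2 = 10 Hz.
52 Hz mod fs = 12 Hz.
12 Hz > fs/2 = 10 Hz, folds to fs − 12 Hz = 8 Hz.
84 Hz mod fs = 4 Hz.
4 Hz ≤ fs/2 = 10 Hz, appears at 4 Hz.
56 Hz mod fs = 16 Hz.
16 Hz > fs/2 = 10 Hz, folds to fs − 16 Hz = 4 Hz.
72 Hz mod fs = 12 Hz.
12 Hz > fs/2 = 10 Hz, folds to fs − 12 Hz = 8 Hz.
22 Hz mod fs = 2 Hz.
2 Hz ≤ fs/2 = 10 Hz, appears at 2 Hz.
Distinct values: {2 Hz, 4 Hz, 8 Hz}.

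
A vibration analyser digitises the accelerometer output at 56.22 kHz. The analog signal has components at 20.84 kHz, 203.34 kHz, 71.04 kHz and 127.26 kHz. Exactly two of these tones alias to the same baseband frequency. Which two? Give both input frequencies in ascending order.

71.04 kHz, 127.26 kHz

fs/2 = 28.11 kHz.
20.84 kHz ≤ fs/2 = 28.11 kHz, passes unchanged.
203.34 kHz mod fs = 34.68 kHz.
34.68 kHz > fs/2 = 28.11 kHz, folds to fs − 34.68 kHz = 21.54 kHz.
71.04 kHz mod fs = 14.82 kHz.
14.82 kHz ≤ fs/2 = 28.11 kHz, appears at 14.82 kHz.
127.26 kHz mod fs = 14.82 kHz.
14.82 kHz ≤ fs/2 = 28.11 kHz, appears at 14.82 kHz.
71.04 kHz and 127.26 kHz both map to 14.82 kHz.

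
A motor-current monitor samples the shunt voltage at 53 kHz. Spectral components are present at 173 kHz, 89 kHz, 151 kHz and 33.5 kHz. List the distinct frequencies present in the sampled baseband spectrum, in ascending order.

8 kHz, 14 kHz, 17 kHz, 19.5 kHz

fs/2 = 26.5 kHz.
173 kHz mod fs = 14 kHz.
14 kHz ≤ fs/2 = 26.5 kHz, appears at 14 kHz.
89 kHz mod fs = 36 kHz.
36 kHz > fs/2 = 26.5 kHz, folds to fs − 36 kHz = 17 kHz.
151 kHz mod fs = 45 kHz.
45 kHz > fs/2 = 26.5 kHz, folds to fs − 45 kHz = 8 kHz.
33.5 kHz > fs/2 = 26.5 kHz, folds to fs − 33.5 kHz = 19.5 kHz.
Distinct values: {8 kHz, 14 kHz, 17 kHz, 19.5 kHz}.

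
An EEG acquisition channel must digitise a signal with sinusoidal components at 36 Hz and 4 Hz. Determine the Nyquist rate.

72 Hz

Highest-frequency component: 36 Hz.
Nyquist rate = 2 × 36 Hz = 72 Hz.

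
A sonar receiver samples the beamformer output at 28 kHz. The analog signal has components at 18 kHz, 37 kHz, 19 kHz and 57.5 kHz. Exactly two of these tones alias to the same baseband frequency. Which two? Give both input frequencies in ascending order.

fs/2 = 14 kHz.
18 kHz > fs/2 = 14 kHz, folds to fs − 18 kHz = 10 kHz.
37 kHz mod fs = 9 kHz.
9 kHz ≤ fs/2 = 14 kHz, appears at 9 kHz.
19 kHz > fs/2 = 14 kHz, folds to fs − 19 kHz = 9 kHz.
57.5 kHz mod fs = 1.5 kHz.
1.5 kHz ≤ fs/2 = 14 kHz, appears at 1.5 kHz.
19 kHz and 37 kHz both map to 9 kHz.

19 kHz, 37 kHz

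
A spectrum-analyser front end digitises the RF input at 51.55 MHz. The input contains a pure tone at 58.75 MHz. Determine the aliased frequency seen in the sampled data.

58.75 MHz mod fs = 7.2 MHz.
7.2 MHz ≤ fs/2 = 25.775 MHz, appears at 7.2 MHz.

7.2 MHz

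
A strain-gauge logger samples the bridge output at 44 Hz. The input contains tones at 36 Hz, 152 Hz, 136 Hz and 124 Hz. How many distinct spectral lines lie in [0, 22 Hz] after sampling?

fs/2 = 22 Hz.
36 Hz > fs/2 = 22 Hz, folds to fs − 36 Hz = 8 Hz.
152 Hz mod fs = 20 Hz.
20 Hz ≤ fs/2 = 22 Hz, appears at 20 Hz.
136 Hz mod fs = 4 Hz.
4 Hz ≤ fs/2 = 22 Hz, appears at 4 Hz.
124 Hz mod fs = 36 Hz.
36 Hz > fs/2 = 22 Hz, folds to fs − 36 Hz = 8 Hz.
Distinct values: {4 Hz, 8 Hz, 20 Hz} → 3.

3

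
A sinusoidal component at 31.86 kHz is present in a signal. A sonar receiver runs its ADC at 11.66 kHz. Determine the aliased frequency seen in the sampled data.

31.86 kHz mod fs = 8.54 kHz.
8.54 kHz > fs/2 = 5.83 kHz, folds to fs − 8.54 kHz = 3.12 kHz.

3.12 kHz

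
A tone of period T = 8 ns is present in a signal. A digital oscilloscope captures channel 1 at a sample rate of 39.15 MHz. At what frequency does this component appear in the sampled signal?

T = 8 ns → f = 1/T = 125 MHz.
125 MHz mod fs = 7.55 MHz.
7.55 MHz ≤ fs/2 = 19.575 MHz, appears at 7.55 MHz.

7.55 MHz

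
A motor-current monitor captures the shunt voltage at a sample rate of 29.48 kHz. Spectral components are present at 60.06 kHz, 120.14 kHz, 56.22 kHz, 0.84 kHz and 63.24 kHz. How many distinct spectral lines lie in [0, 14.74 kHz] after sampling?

5

fs/2 = 14.74 kHz.
60.06 kHz mod fs = 1.1 kHz.
1.1 kHz ≤ fs/2 = 14.74 kHz, appears at 1.1 kHz.
120.14 kHz mod fs = 2.22 kHz.
2.22 kHz ≤ fs/2 = 14.74 kHz, appears at 2.22 kHz.
56.22 kHz mod fs = 26.74 kHz.
26.74 kHz > fs/2 = 14.74 kHz, folds to fs − 26.74 kHz = 2.74 kHz.
0.84 kHz ≤ fs/2 = 14.74 kHz, passes unchanged.
63.24 kHz mod fs = 4.28 kHz.
4.28 kHz ≤ fs/2 = 14.74 kHz, appears at 4.28 kHz.
Distinct values: {0.84 kHz, 1.1 kHz, 2.22 kHz, 2.74 kHz, 4.28 kHz} → 5.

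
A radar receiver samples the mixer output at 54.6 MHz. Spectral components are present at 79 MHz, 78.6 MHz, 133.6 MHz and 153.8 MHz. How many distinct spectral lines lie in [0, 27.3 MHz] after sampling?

3

fs/2 = 27.3 MHz.
79 MHz mod fs = 24.4 MHz.
24.4 MHz ≤ fs/2 = 27.3 MHz, appears at 24.4 MHz.
78.6 MHz mod fs = 24 MHz.
24 MHz ≤ fs/2 = 27.3 MHz, appears at 24 MHz.
133.6 MHz mod fs = 24.4 MHz.
24.4 MHz ≤ fs/2 = 27.3 MHz, appears at 24.4 MHz.
153.8 MHz mod fs = 44.6 MHz.
44.6 MHz > fs/2 = 27.3 MHz, folds to fs − 44.6 MHz = 10 MHz.
Distinct values: {10 MHz, 24 MHz, 24.4 MHz} → 3.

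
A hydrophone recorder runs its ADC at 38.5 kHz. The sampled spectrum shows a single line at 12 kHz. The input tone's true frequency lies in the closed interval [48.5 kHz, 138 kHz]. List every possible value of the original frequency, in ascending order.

Frequencies that alias to 12 kHz are k·fs ± 12 kHz for integer k ≥ 0.
k=0: 12 kHz.
k=1: 26.5 kHz, 50.5 kHz.
k=2: 65 kHz, 89 kHz.
k=3: 103.5 kHz, 127.5 kHz.
k=4: 142 kHz, 166 kHz.
Within [48.5 kHz, 138 kHz]: 50.5 kHz, 65 kHz, 89 kHz, 103.5 kHz, 127.5 kHz.

50.5 kHz, 65 kHz, 89 kHz, 103.5 kHz, 127.5 kHz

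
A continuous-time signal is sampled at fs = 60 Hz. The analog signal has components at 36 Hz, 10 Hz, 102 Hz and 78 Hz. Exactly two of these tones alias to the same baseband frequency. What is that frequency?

18 Hz

fs/2 = 30 Hz.
36 Hz > fs/2 = 30 Hz, folds to fs − 36 Hz = 24 Hz.
10 Hz ≤ fs/2 = 30 Hz, passes unchanged.
102 Hz mod fs = 42 Hz.
42 Hz > fs/2 = 30 Hz, folds to fs − 42 Hz = 18 Hz.
78 Hz mod fs = 18 Hz.
18 Hz ≤ fs/2 = 30 Hz, appears at 18 Hz.
78 Hz and 102 Hz both map to 18 Hz.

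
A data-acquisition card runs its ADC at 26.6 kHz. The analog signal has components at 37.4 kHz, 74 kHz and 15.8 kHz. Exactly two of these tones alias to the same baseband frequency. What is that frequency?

10.8 kHz

fs/2 = 13.3 kHz.
37.4 kHz mod fs = 10.8 kHz.
10.8 kHz ≤ fs/2 = 13.3 kHz, appears at 10.8 kHz.
74 kHz mod fs = 20.8 kHz.
20.8 kHz > fs/2 = 13.3 kHz, folds to fs − 20.8 kHz = 5.8 kHz.
15.8 kHz > fs/2 = 13.3 kHz, folds to fs − 15.8 kHz = 10.8 kHz.
15.8 kHz and 37.4 kHz both map to 10.8 kHz.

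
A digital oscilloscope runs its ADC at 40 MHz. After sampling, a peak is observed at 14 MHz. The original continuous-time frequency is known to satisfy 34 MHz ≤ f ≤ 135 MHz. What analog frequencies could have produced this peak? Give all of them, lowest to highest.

Frequencies that alias to 14 MHz are k·fs ± 14 MHz for integer k ≥ 0.
k=0: 14 MHz.
k=1: 26 MHz, 54 MHz.
k=2: 66 MHz, 94 MHz.
k=3: 106 MHz, 134 MHz.
k=4: 146 MHz, 174 MHz.
Within [34 MHz, 135 MHz]: 54 MHz, 66 MHz, 94 MHz, 106 MHz, 134 MHz.

54 MHz, 66 MHz, 94 MHz, 106 MHz, 134 MHz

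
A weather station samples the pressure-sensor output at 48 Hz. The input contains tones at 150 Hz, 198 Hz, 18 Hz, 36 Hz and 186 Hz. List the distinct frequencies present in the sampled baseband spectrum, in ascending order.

6 Hz, 12 Hz, 18 Hz

fs/2 = 24 Hz.
150 Hz mod fs = 6 Hz.
6 Hz ≤ fs/2 = 24 Hz, appears at 6 Hz.
198 Hz mod fs = 6 Hz.
6 Hz ≤ fs/2 = 24 Hz, appears at 6 Hz.
18 Hz ≤ fs/2 = 24 Hz, passes unchanged.
36 Hz > fs/2 = 24 Hz, folds to fs − 36 Hz = 12 Hz.
186 Hz mod fs = 42 Hz.
42 Hz > fs/2 = 24 Hz, folds to fs − 42 Hz = 6 Hz.
Distinct values: {6 Hz, 12 Hz, 18 Hz}.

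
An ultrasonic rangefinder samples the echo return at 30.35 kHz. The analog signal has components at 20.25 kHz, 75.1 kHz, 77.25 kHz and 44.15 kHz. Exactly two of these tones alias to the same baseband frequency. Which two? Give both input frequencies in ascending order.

fs/2 = 15.175 kHz.
20.25 kHz > fs/2 = 15.175 kHz, folds to fs − 20.25 kHz = 10.1 kHz.
75.1 kHz mod fs = 14.4 kHz.
14.4 kHz ≤ fs/2 = 15.175 kHz, appears at 14.4 kHz.
77.25 kHz mod fs = 16.55 kHz.
16.55 kHz > fs/2 = 15.175 kHz, folds to fs − 16.55 kHz = 13.8 kHz.
44.15 kHz mod fs = 13.8 kHz.
13.8 kHz ≤ fs/2 = 15.175 kHz, appears at 13.8 kHz.
44.15 kHz and 77.25 kHz both map to 13.8 kHz.

44.15 kHz, 77.25 kHz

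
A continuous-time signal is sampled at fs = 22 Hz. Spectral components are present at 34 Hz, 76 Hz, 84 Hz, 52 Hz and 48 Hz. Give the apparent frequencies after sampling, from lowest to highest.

fs/2 = 11 Hz.
34 Hz mod fs = 12 Hz.
12 Hz > fs/2 = 11 Hz, folds to fs − 12 Hz = 10 Hz.
76 Hz mod fs = 10 Hz.
10 Hz ≤ fs/2 = 11 Hz, appears at 10 Hz.
84 Hz mod fs = 18 Hz.
18 Hz > fs/2 = 11 Hz, folds to fs − 18 Hz = 4 Hz.
52 Hz mod fs = 8 Hz.
8 Hz ≤ fs/2 = 11 Hz, appears at 8 Hz.
48 Hz mod fs = 4 Hz.
4 Hz ≤ fs/2 = 11 Hz, appears at 4 Hz.
Distinct values: {4 Hz, 8 Hz, 10 Hz}.

4 Hz, 8 Hz, 10 Hz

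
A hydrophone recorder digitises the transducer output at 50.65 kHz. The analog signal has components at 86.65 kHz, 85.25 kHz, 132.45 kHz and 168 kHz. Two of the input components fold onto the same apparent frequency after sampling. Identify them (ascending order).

85.25 kHz, 168 kHz

fs/2 = 25.325 kHz.
86.65 kHz mod fs = 36 kHz.
36 kHz > fs/2 = 25.325 kHz, folds to fs − 36 kHz = 14.65 kHz.
85.25 kHz mod fs = 34.6 kHz.
34.6 kHz > fs/2 = 25.325 kHz, folds to fs − 34.6 kHz = 16.05 kHz.
132.45 kHz mod fs = 31.15 kHz.
31.15 kHz > fs/2 = 25.325 kHz, folds to fs − 31.15 kHz = 19.5 kHz.
168 kHz mod fs = 16.05 kHz.
16.05 kHz ≤ fs/2 = 25.325 kHz, appears at 16.05 kHz.
85.25 kHz and 168 kHz both map to 16.05 kHz.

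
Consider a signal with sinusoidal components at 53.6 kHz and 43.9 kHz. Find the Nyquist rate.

107.2 kHz

Highest-frequency component: 53.6 kHz.
Nyquist rate = 2 × 53.6 kHz = 107.2 kHz.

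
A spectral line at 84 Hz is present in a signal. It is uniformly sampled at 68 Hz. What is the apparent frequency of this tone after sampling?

84 Hz mod fs = 16 Hz.
16 Hz ≤ fs/2 = 34 Hz, appears at 16 Hz.

16 Hz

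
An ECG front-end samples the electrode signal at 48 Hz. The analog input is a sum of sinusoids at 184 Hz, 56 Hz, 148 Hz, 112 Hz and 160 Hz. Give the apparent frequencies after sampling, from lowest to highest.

fs/2 = 24 Hz.
184 Hz mod fs = 40 Hz.
40 Hz > fs/2 = 24 Hz, folds to fs − 40 Hz = 8 Hz.
56 Hz mod fs = 8 Hz.
8 Hz ≤ fs/2 = 24 Hz, appears at 8 Hz.
148 Hz mod fs = 4 Hz.
4 Hz ≤ fs/2 = 24 Hz, appears at 4 Hz.
112 Hz mod fs = 16 Hz.
16 Hz ≤ fs/2 = 24 Hz, appears at 16 Hz.
160 Hz mod fs = 16 Hz.
16 Hz ≤ fs/2 = 24 Hz, appears at 16 Hz.
Distinct values: {4 Hz, 8 Hz, 16 Hz}.

4 Hz, 8 Hz, 16 Hz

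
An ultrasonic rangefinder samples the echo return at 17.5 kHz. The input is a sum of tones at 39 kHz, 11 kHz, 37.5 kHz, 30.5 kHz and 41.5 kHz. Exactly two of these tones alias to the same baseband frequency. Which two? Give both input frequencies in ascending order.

11 kHz, 41.5 kHz

fs/2 = 8.75 kHz.
39 kHz mod fs = 4 kHz.
4 kHz ≤ fs/2 = 8.75 kHz, appears at 4 kHz.
11 kHz > fs/2 = 8.75 kHz, folds to fs − 11 kHz = 6.5 kHz.
37.5 kHz mod fs = 2.5 kHz.
2.5 kHz ≤ fs/2 = 8.75 kHz, appears at 2.5 kHz.
30.5 kHz mod fs = 13 kHz.
13 kHz > fs/2 = 8.75 kHz, folds to fs − 13 kHz = 4.5 kHz.
41.5 kHz mod fs = 6.5 kHz.
6.5 kHz ≤ fs/2 = 8.75 kHz, appears at 6.5 kHz.
11 kHz and 41.5 kHz both map to 6.5 kHz.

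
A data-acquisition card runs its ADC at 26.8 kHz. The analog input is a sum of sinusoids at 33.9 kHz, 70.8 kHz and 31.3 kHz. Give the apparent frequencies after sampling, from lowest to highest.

4.5 kHz, 7.1 kHz, 9.6 kHz

fs/2 = 13.4 kHz.
33.9 kHz mod fs = 7.1 kHz.
7.1 kHz ≤ fs/2 = 13.4 kHz, appears at 7.1 kHz.
70.8 kHz mod fs = 17.2 kHz.
17.2 kHz > fs/2 = 13.4 kHz, folds to fs − 17.2 kHz = 9.6 kHz.
31.3 kHz mod fs = 4.5 kHz.
4.5 kHz ≤ fs/2 = 13.4 kHz, appears at 4.5 kHz.
Distinct values: {4.5 kHz, 7.1 kHz, 9.6 kHz}.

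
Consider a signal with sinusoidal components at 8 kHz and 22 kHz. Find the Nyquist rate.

44 kHz

Highest-frequency component: 22 kHz.
Nyquist rate = 2 × 22 kHz = 44 kHz.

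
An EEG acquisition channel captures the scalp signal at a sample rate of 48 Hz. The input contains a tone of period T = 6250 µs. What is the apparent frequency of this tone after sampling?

16 Hz

T = 6250 µs → f = 1/T = 160 Hz.
160 Hz mod fs = 16 Hz.
16 Hz ≤ fs/2 = 24 Hz, appears at 16 Hz.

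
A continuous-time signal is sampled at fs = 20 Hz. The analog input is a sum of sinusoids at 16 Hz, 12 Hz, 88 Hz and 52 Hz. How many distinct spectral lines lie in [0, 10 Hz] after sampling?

2

fs/2 = 10 Hz.
16 Hz > fs/2 = 10 Hz, folds to fs − 16 Hz = 4 Hz.
12 Hz > fs/2 = 10 Hz, folds to fs − 12 Hz = 8 Hz.
88 Hz mod fs = 8 Hz.
8 Hz ≤ fs/2 = 10 Hz, appears at 8 Hz.
52 Hz mod fs = 12 Hz.
12 Hz > fs/2 = 10 Hz, folds to fs − 12 Hz = 8 Hz.
Distinct values: {4 Hz, 8 Hz} → 2.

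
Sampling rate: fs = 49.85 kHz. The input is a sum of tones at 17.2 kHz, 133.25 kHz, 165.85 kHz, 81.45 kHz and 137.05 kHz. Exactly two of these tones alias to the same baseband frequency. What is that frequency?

16.3 kHz

fs/2 = 24.925 kHz.
17.2 kHz ≤ fs/2 = 24.925 kHz, passes unchanged.
133.25 kHz mod fs = 33.55 kHz.
33.55 kHz > fs/2 = 24.925 kHz, folds to fs − 33.55 kHz = 16.3 kHz.
165.85 kHz mod fs = 16.3 kHz.
16.3 kHz ≤ fs/2 = 24.925 kHz, appears at 16.3 kHz.
81.45 kHz mod fs = 31.6 kHz.
31.6 kHz > fs/2 = 24.925 kHz, folds to fs − 31.6 kHz = 18.25 kHz.
137.05 kHz mod fs = 37.35 kHz.
37.35 kHz > fs/2 = 24.925 kHz, folds to fs − 37.35 kHz = 12.5 kHz.
133.25 kHz and 165.85 kHz both map to 16.3 kHz.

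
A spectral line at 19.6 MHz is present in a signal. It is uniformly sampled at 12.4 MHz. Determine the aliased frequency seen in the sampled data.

5.2 MHz

19.6 MHz mod fs = 7.2 MHz.
7.2 MHz > fs/2 = 6.2 MHz, folds to fs − 7.2 MHz = 5.2 MHz.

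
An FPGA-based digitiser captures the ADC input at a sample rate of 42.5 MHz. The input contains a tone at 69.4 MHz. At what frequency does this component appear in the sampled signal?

69.4 MHz mod fs = 26.9 MHz.
26.9 MHz > fs/2 = 21.25 MHz, folds to fs − 26.9 MHz = 15.6 MHz.

15.6 MHz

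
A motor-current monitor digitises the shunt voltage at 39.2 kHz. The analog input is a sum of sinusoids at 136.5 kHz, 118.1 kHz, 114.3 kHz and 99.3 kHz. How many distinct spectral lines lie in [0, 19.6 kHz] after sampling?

fs/2 = 19.6 kHz.
136.5 kHz mod fs = 18.9 kHz.
18.9 kHz ≤ fs/2 = 19.6 kHz, appears at 18.9 kHz.
118.1 kHz mod fs = 0.5 kHz.
0.5 kHz ≤ fs/2 = 19.6 kHz, appears at 0.5 kHz.
114.3 kHz mod fs = 35.9 kHz.
35.9 kHz > fs/2 = 19.6 kHz, folds to fs − 35.9 kHz = 3.3 kHz.
99.3 kHz mod fs = 20.9 kHz.
20.9 kHz > fs/2 = 19.6 kHz, folds to fs − 20.9 kHz = 18.3 kHz.
Distinct values: {0.5 kHz, 3.3 kHz, 18.3 kHz, 18.9 kHz} → 4.

4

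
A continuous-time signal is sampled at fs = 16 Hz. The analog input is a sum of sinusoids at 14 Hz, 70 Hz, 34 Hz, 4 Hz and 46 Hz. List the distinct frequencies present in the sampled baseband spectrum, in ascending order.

fs/2 = 8 Hz.
14 Hz > fs/2 = 8 Hz, folds to fs − 14 Hz = 2 Hz.
70 Hz mod fs = 6 Hz.
6 Hz ≤ fs/2 = 8 Hz, appears at 6 Hz.
34 Hz mod fs = 2 Hz.
2 Hz ≤ fs/2 = 8 Hz, appears at 2 Hz.
4 Hz ≤ fs/2 = 8 Hz, passes unchanged.
46 Hz mod fs = 14 Hz.
14 Hz > fs/2 = 8 Hz, folds to fs − 14 Hz = 2 Hz.
Distinct values: {2 Hz, 4 Hz, 6 Hz}.

2 Hz, 4 Hz, 6 Hz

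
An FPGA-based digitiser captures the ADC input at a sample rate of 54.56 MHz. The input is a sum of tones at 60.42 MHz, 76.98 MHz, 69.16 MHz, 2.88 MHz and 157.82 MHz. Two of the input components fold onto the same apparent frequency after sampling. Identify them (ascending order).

60.42 MHz, 157.82 MHz

fs/2 = 27.28 MHz.
60.42 MHz mod fs = 5.86 MHz.
5.86 MHz ≤ fs/2 = 27.28 MHz, appears at 5.86 MHz.
76.98 MHz mod fs = 22.42 MHz.
22.42 MHz ≤ fs/2 = 27.28 MHz, appears at 22.42 MHz.
69.16 MHz mod fs = 14.6 MHz.
14.6 MHz ≤ fs/2 = 27.28 MHz, appears at 14.6 MHz.
2.88 MHz ≤ fs/2 = 27.28 MHz, passes unchanged.
157.82 MHz mod fs = 48.7 MHz.
48.7 MHz > fs/2 = 27.28 MHz, folds to fs − 48.7 MHz = 5.86 MHz.
60.42 MHz and 157.82 MHz both map to 5.86 MHz.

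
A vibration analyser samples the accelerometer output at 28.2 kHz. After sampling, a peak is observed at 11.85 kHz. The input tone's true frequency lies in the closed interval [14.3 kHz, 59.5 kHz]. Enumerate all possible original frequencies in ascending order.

Frequencies that alias to 11.85 kHz are k·fs ± 11.85 kHz for integer k ≥ 0.
k=0: 11.85 kHz.
k=1: 16.35 kHz, 40.05 kHz.
k=2: 44.55 kHz, 68.25 kHz.
k=3: 72.75 kHz, 96.45 kHz.
Within [14.3 kHz, 59.5 kHz]: 16.35 kHz, 40.05 kHz, 44.55 kHz.

16.35 kHz, 40.05 kHz, 44.55 kHz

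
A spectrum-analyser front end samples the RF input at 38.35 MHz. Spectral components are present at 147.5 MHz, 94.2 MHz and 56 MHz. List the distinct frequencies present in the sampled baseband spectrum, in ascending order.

fs/2 = 19.175 MHz.
147.5 MHz mod fs = 32.45 MHz.
32.45 MHz > fs/2 = 19.175 MHz, folds to fs − 32.45 MHz = 5.9 MHz.
94.2 MHz mod fs = 17.5 MHz.
17.5 MHz ≤ fs/2 = 19.175 MHz, appears at 17.5 MHz.
56 MHz mod fs = 17.65 MHz.
17.65 MHz ≤ fs/2 = 19.175 MHz, appears at 17.65 MHz.
Distinct values: {5.9 MHz, 17.5 MHz, 17.65 MHz}.

5.9 MHz, 17.5 MHz, 17.65 MHz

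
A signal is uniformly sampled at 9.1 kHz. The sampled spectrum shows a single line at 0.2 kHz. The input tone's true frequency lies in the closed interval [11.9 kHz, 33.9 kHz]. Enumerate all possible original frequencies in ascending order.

Frequencies that alias to 0.2 kHz are k·fs ± 0.2 kHz for integer k ≥ 0.
k=0: 0.2 kHz.
k=1: 8.9 kHz, 9.3 kHz.
k=2: 18 kHz, 18.4 kHz.
k=3: 27.1 kHz, 27.5 kHz.
k=4: 36.2 kHz, 36.6 kHz.
Within [11.9 kHz, 33.9 kHz]: 18 kHz, 18.4 kHz, 27.1 kHz, 27.5 kHz.

18 kHz, 18.4 kHz, 27.1 kHz, 27.5 kHz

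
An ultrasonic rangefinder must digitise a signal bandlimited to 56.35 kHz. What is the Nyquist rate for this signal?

Nyquist rate = 2 × 56.35 kHz = 112.7 kHz.

112.7 kHz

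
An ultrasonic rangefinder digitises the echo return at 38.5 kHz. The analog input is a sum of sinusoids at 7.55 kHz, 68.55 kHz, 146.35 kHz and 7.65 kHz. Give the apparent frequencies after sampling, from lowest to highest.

fs/2 = 19.25 kHz.
7.55 kHz ≤ fs/2 = 19.25 kHz, passes unchanged.
68.55 kHz mod fs = 30.05 kHz.
30.05 kHz > fs/2 = 19.25 kHz, folds to fs − 30.05 kHz = 8.45 kHz.
146.35 kHz mod fs = 30.85 kHz.
30.85 kHz > fs/2 = 19.25 kHz, folds to fs − 30.85 kHz = 7.65 kHz.
7.65 kHz ≤ fs/2 = 19.25 kHz, passes unchanged.
Distinct values: {7.55 kHz, 7.65 kHz, 8.45 kHz}.

7.55 kHz, 7.65 kHz, 8.45 kHz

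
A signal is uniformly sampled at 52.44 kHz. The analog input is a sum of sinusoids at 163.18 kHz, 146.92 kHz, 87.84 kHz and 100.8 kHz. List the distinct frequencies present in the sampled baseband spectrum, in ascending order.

fs/2 = 26.22 kHz.
163.18 kHz mod fs = 5.86 kHz.
5.86 kHz ≤ fs/2 = 26.22 kHz, appears at 5.86 kHz.
146.92 kHz mod fs = 42.04 kHz.
42.04 kHz > fs/2 = 26.22 kHz, folds to fs − 42.04 kHz = 10.4 kHz.
87.84 kHz mod fs = 35.4 kHz.
35.4 kHz > fs/2 = 26.22 kHz, folds to fs − 35.4 kHz = 17.04 kHz.
100.8 kHz mod fs = 48.36 kHz.
48.36 kHz > fs/2 = 26.22 kHz, folds to fs − 48.36 kHz = 4.08 kHz.
Distinct values: {4.08 kHz, 5.86 kHz, 10.4 kHz, 17.04 kHz}.

4.08 kHz, 5.86 kHz, 10.4 kHz, 17.04 kHz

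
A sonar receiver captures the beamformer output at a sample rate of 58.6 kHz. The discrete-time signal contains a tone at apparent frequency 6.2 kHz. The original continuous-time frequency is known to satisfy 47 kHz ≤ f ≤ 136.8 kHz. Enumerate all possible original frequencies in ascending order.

52.4 kHz, 64.8 kHz, 111 kHz, 123.4 kHz

Frequencies that alias to 6.2 kHz are k·fs ± 6.2 kHz for integer k ≥ 0.
k=0: 6.2 kHz.
k=1: 52.4 kHz, 64.8 kHz.
k=2: 111 kHz, 123.4 kHz.
k=3: 169.6 kHz, 182 kHz.
Within [47 kHz, 136.8 kHz]: 52.4 kHz, 64.8 kHz, 111 kHz, 123.4 kHz.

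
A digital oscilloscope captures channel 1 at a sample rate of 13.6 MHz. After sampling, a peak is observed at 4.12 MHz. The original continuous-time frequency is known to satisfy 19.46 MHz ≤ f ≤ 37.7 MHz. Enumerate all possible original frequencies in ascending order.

23.08 MHz, 31.32 MHz, 36.68 MHz

Frequencies that alias to 4.12 MHz are k·fs ± 4.12 MHz for integer k ≥ 0.
k=0: 4.12 MHz.
k=1: 9.48 MHz, 17.72 MHz.
k=2: 23.08 MHz, 31.32 MHz.
k=3: 36.68 MHz, 44.92 MHz.
k=4: 50.28 MHz, 58.52 MHz.
Within [19.46 MHz, 37.7 MHz]: 23.08 MHz, 31.32 MHz, 36.68 MHz.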